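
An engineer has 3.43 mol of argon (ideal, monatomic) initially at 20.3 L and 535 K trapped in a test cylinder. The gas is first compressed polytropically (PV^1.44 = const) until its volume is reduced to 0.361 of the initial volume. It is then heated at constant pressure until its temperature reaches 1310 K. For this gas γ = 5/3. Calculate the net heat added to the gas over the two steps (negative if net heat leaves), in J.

27000 J

P₁ = nRT₁/V₁ = 3.43×8.314×535/20.3 = 752 kPa.
Step 1 — Polytropic n=1.44: T₂ = T₁(V₁/V₂)^(n−1) = 535×(2.77)^0.44 = 838 K; P₂ = P₁(V₁/V₂)^n = 3260 kPa.
W = (P₁V₁−P₂V₂)/(n−1) = (752×20.3−3260×7.33)/0.44 = -19600 J.
ΔU = nCvΔT = 3.43×12.5×(838−535) = 12900 J.
Q = ΔU + W = -6670 J.
State after step 1: P = 3260 kPa, V = 7.33 L, T = 838 K.
Step 2 — Isobaric: P stays 3260 kPa; V/T = const ⇒ T₂ = 1310 K, V₂ = 11.5 L.
W = PΔV = 3260×(11.5−7.33) kPa·L = 13500 J.
ΔU = nCvΔT = 3.43×12.5×(1310−838) = 20200 J.
Q = ΔU + W = nCpΔT = 33700 J.
Net over both steps: W = -6140 J, Q = 27000 J, ΔU = 33200 J.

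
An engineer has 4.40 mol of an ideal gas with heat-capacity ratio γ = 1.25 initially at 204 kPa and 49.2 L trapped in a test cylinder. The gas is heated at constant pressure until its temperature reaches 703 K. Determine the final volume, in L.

T₁ = P₁V₁/(nR) = 204×49.2/(4.40×8.314) = 274 K.
Isobaric: P stays 204 kPa; V/T = const ⇒ T₂ = 703 K, V₂ = 126 L.

126 L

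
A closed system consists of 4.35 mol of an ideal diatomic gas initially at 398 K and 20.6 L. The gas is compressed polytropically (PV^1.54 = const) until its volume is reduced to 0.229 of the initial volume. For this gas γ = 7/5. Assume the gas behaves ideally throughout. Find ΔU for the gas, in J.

43800 J

P₁ = nRT₁/V₁ = 4.35×8.314×398/20.6 = 699 kPa.
Polytropic n=1.54: T₂ = T₁(V₁/V₂)^(n−1) = 398×(4.37)^0.54 = 882 K; P₂ = P₁(V₁/V₂)^n = 6760 kPa.
For an ideal gas ΔU = nCvΔT with Cv = (5/2)R = 20.8 J/(mol·K).
ΔU = 4.35×20.8×(882−398) = 43800 J.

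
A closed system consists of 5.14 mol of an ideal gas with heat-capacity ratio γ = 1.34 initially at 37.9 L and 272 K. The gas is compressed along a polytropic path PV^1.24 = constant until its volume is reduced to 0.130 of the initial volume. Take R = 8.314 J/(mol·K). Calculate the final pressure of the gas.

P₁ = nRT₁/V₁ = 5.14×8.314×272/37.9 = 307 kPa.
Polytropic n=1.24: T₂ = T₁(V₁/V₂)^(n−1) = 272×(7.69)^0.24 = 444 K; P₂ = P₁(V₁/V₂)^n = 3850 kPa.

3850 kPa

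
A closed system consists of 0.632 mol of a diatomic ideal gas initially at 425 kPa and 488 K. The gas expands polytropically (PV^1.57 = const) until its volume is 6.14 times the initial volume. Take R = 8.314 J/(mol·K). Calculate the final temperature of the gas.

173 K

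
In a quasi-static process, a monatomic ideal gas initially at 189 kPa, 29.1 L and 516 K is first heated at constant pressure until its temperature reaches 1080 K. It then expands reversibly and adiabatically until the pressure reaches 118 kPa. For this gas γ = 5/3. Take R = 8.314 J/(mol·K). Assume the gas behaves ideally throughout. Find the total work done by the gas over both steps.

n = P₁V₁/(RT₁) = 189×29.1/(8.314×516) = 1.28 mol.
Step 1 — Isobaric: P stays 189 kPa; V/T = const ⇒ T₂ = 1080 K, V₂ = 60.9 L.
W = PΔV = 189×(60.9−29.1) kPa·L = 6010 J.
ΔU = nCvΔT = 1.28×12.5×(1080−516) = 9020 J.
Q = ΔU + W = nCpΔT = 15000 J.
State after step 1: P = 189 kPa, V = 60.9 L, T = 1080 K.
Step 2 — Adiabatic: T₂/T₁ = (P₂/P₁)^((γ−1)/γ) ⇒ T₂ = 1080×(0.624)^0.400 = 895 K; V₂ = 80.8 L.
ΔU = nCvΔT = 1.28×12.5×(895−1080) = -2970 J.
Q = 0 for an adiabatic process, so W = −ΔU = 2970 J.
Net over both steps: W = 8980 J, Q = 15000 J, ΔU = 6050 J.

8980 J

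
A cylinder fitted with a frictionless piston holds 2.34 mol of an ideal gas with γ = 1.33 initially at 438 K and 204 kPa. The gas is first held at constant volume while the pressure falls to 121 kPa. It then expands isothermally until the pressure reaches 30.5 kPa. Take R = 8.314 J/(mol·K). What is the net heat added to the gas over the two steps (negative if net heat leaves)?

-3540 J

V₁ = nRT₁/P₁ = 2.34×8.314×438/204 = 41.8 L.
Step 1 — Isochoric: V stays 41.8 L; P/T = const ⇒ T₂ = 260 K, P₂ = 121 kPa.
W = 0 (no volume change).
ΔU = nCvΔT = 2.34×25.2×(260−438) = -10500 J.
Q = ΔU = -10500 J.
State after step 1: P = 121 kPa, V = 41.8 L, T = 260 K.
Step 2 — Isothermal: T stays 260 K; PV = const ⇒ V₂ = 166 L, P₂ = 30.5 kPa.
ΔU = 0 (ideal gas, T constant).
W = nRT ln(V₂/V₁) = 2.34×8.314×260×ln(3.97) = 6970 J.
Q = ΔU + W = 6970 J.
Net over both steps: W = 6970 J, Q = -3540 J, ΔU = -10500 J.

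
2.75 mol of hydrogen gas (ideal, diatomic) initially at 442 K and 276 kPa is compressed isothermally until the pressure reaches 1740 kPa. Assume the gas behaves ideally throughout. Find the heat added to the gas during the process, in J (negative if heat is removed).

-18600 J

V₁ = nRT₁/P₁ = 2.75×8.314×442/276 = 36.6 L.
Isothermal: T stays 442 K; PV = const ⇒ V₂ = 5.81 L, P₂ = 1740 kPa.
ΔU = 0 (ideal gas, T constant).
W = nRT ln(V₂/V₁) = 2.75×8.314×442×ln(0.159) = -18600 J.
Q = ΔU + W = -18600 J.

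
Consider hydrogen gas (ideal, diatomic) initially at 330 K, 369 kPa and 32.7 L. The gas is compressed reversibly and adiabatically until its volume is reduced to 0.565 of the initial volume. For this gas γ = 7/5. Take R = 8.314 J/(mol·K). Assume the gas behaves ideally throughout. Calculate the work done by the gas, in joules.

-7740 J

n = P₁V₁/(RT₁) = 369×32.7/(8.314×330) = 4.40 mol.
Adiabatic: TV^(γ−1) = const ⇒ T₂ = 330×(1.77)^0.400 = 415 K; PV^γ = const ⇒ P₂ = 821 kPa.
ΔU = nCvΔT = 4.40×20.8×(415−330) = 7740 J.
Q = 0 for an adiabatic process, so W = −ΔU = -7740 J.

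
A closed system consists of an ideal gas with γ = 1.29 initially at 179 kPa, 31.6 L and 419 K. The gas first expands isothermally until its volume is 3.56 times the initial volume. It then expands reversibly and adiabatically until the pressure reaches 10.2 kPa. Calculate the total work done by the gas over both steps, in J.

13100 J

n = P₁V₁/(RT₁) = 179×31.6/(8.314×419) = 1.62 mol.
Step 1 — Isothermal: T stays 419 K; PV = const ⇒ V₂ = 112 L, P₂ = 50.3 kPa.
ΔU = 0 (ideal gas, T constant).
W = nRT ln(V₂/V₁) = 1.62×8.314×419×ln(3.56) = 7180 J.
Q = ΔU + W = 7180 J.
State after step 1: P = 50.3 kPa, V = 112 L, T = 419 K.
Step 2 — Adiabatic: T₂/T₁ = (P₂/P₁)^((γ−1)/γ) ⇒ T₂ = 419×(0.203)^0.225 = 293 K; V₂ = 387 L.
ΔU = nCvΔT = 1.62×28.7×(293−419) = -5880 J.
Q = 0 for an adiabatic process, so W = −ΔU = 5880 J.
Net over both steps: W = 13100 J, Q = 7180 J, ΔU = -5880 J.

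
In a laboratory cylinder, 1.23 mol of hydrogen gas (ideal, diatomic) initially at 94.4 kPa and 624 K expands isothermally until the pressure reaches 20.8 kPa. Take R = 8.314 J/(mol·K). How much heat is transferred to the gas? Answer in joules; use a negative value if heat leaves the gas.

9650 J

V₁ = nRT₁/P₁ = 1.23×8.314×624/94.4 = 67.6 L.
Isothermal: T stays 624 K; PV = const ⇒ V₂ = 307 L, P₂ = 20.8 kPa.
ΔU = 0 (ideal gas, T constant).
W = nRT ln(V₂/V₁) = 1.23×8.314×624×ln(4.54) = 9650 J.
Q = ΔU + W = 9650 J.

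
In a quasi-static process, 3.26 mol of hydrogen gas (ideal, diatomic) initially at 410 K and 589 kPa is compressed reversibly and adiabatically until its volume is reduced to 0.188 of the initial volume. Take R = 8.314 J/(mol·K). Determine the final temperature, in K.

V₁ = nRT₁/P₁ = 3.26×8.314×410/589 = 18.9 L.
Adiabatic: TV^(γ−1) = const ⇒ T₂ = 410×(5.32)^0.400 = 800 K; PV^γ = const ⇒ P₂ = 6110 kPa.

800 K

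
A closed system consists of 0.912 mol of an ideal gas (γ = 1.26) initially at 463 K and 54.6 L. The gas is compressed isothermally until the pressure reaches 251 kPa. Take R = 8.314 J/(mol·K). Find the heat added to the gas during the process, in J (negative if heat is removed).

-4780 J

P₁ = nRT₁/V₁ = 0.912×8.314×463/54.6 = 64.3 kPa.
Isothermal: T stays 463 K; PV = const ⇒ V₂ = 14.0 L, P₂ = 251 kPa.
ΔU = 0 (ideal gas, T constant).
W = nRT ln(V₂/V₁) = 0.912×8.314×463×ln(0.256) = -4780 J.
Q = ΔU + W = -4780 J.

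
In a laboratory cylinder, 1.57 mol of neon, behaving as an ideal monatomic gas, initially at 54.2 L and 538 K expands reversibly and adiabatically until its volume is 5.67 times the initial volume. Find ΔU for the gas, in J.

-7220 J

P₁ = nRT₁/V₁ = 1.57×8.314×538/54.2 = 130 kPa.
Adiabatic: TV^(γ−1) = const ⇒ T₂ = 538×(0.176)^0.667 = 169 K; PV^γ = const ⇒ P₂ = 7.19 kPa.
For an ideal gas ΔU = nCvΔT with Cv = (3/2)R = 12.5 J/(mol·K).
ΔU = 1.57×12.5×(169−538) = -7220 J.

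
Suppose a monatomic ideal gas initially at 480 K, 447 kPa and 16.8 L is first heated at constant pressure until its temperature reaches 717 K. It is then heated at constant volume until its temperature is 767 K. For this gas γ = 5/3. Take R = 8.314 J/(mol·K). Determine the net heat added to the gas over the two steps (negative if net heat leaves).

10400 J

n = P₁V₁/(RT₁) = 447×16.8/(8.314×480) = 1.88 mol.
Step 1 — Isobaric: P stays 447 kPa; V/T = const ⇒ T₂ = 717 K, V₂ = 25.1 L.
W = PΔV = 447×(25.1−16.8) kPa·L = 3710 J.
ΔU = nCvΔT = 1.88×12.5×(717−480) = 5560 J.
Q = ΔU + W = nCpΔT = 9270 J.
State after step 1: P = 447 kPa, V = 25.1 L, T = 717 K.
Step 2 — Isochoric: V stays 25.1 L; P/T = const ⇒ T₂ = 767 K, P₂ = 478 kPa.
W = 0 (no volume change).
ΔU = nCvΔT = 1.88×12.5×(767−717) = 1170 J.
Q = ΔU = 1170 J.
Net over both steps: W = 3710 J, Q = 10400 J, ΔU = 6740 J.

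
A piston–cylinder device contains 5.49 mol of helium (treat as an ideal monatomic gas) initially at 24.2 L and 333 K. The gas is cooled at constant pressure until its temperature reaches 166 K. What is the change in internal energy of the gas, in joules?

P₁ = nRT₁/V₁ = 5.49×8.314×333/24.2 = 628 kPa.
Isobaric: P stays 628 kPa; V/T = const ⇒ T₂ = 166 K, V₂ = 12.1 L.
For an ideal gas ΔU = nCvΔT with Cv = (3/2)R = 12.5 J/(mol·K).
ΔU = 5.49×12.5×(166−333) = -11400 J.

-11400 J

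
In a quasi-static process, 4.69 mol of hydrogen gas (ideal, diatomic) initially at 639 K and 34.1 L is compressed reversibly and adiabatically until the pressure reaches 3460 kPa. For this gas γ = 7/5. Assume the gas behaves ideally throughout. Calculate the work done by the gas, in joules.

P₁ = nRT₁/V₁ = 4.69×8.314×639/34.1 = 731 kPa.
Adiabatic: T₂/T₁ = (P₂/P₁)^((γ−1)/γ) ⇒ T₂ = 639×(4.74)^0.286 = 996 K; V₂ = 11.2 L.
ΔU = nCvΔT = 4.69×20.8×(996−639) = 34800 J.
Q = 0 for an adiabatic process, so W = −ΔU = -34800 J.

-34800 J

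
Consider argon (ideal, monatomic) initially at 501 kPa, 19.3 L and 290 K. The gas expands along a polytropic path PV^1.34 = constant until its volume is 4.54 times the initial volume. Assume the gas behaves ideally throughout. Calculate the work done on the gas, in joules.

-11400 J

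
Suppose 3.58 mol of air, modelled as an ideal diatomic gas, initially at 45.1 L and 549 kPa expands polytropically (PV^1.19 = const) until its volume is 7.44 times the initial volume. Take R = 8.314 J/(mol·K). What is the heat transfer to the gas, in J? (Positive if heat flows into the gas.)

T₁ = P₁V₁/(nR) = 549×45.1/(3.58×8.314) = 832 K.
Polytropic n=1.19: T₂ = T₁(V₁/V₂)^(n−1) = 832×(0.134)^0.19 = 568 K; P₂ = P₁(V₁/V₂)^n = 50.4 kPa.
W = (P₁V₁−P₂V₂)/(n−1) = (549×45.1−50.4×336)/0.19 = 41300 J.
ΔU = nCvΔT = 3.58×20.8×(568−832) = -19600 J.
Q = ΔU + W = 21700 J.

21700 J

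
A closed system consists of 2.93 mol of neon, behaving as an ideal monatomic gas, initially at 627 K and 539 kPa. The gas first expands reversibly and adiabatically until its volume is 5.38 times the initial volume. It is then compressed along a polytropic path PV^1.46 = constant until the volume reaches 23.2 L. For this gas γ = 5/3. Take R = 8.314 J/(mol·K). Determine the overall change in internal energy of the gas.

V₁ = nRT₁/P₁ = 2.93×8.314×627/539 = 28.3 L.
Step 1 — Adiabatic: TV^(γ−1) = const ⇒ T₂ = 627×(0.186)^0.667 = 204 K; PV^γ = const ⇒ P₂ = 32.6 kPa.
ΔU = nCvΔT = 2.93×12.5×(204−627) = -15400 J.
Q = 0 for an adiabatic process, so W = −ΔU = 15400 J.
State after step 1: P = 32.6 kPa, V = 152 L, T = 204 K.
Step 2 — Polytropic n=1.46: T₂ = T₁(V₁/V₂)^(n−1) = 204×(6.57)^0.46 = 486 K; P₂ = P₁(V₁/V₂)^n = 510 kPa.
W = (P₁V₁−P₂V₂)/(n−1) = (32.6×152−510×23.2)/0.46 = -14900 J.
ΔU = nCvΔT = 2.93×12.5×(486−204) = 10300 J.
Q = ΔU + W = -4620 J.
Net over both steps: W = 552 J, Q = -4620 J, ΔU = -5170 J.

-5170 J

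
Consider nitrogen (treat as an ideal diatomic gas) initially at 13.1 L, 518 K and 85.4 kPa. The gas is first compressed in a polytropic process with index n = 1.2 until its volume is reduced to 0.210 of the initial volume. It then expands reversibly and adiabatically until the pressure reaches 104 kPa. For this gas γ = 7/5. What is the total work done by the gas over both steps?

n = P₁V₁/(RT₁) = 85.4×13.1/(8.314×518) = 0.260 mol.
Step 1 — Polytropic n=1.2: T₂ = T₁(V₁/V₂)^(n−1) = 518×(4.76)^0.20 = 708 K; P₂ = P₁(V₁/V₂)^n = 556 kPa.
W = (P₁V₁−P₂V₂)/(n−1) = (85.4×13.1−556×2.75)/0.20 = -2050 J.
ΔU = nCvΔT = 0.260×20.8×(708−518) = 1020 J.
Q = ΔU + W = -1020 J.
State after step 1: P = 556 kPa, V = 2.75 L, T = 708 K.
Step 2 — Adiabatic: T₂/T₁ = (P₂/P₁)^((γ−1)/γ) ⇒ T₂ = 708×(0.187)^0.286 = 438 K; V₂ = 9.11 L.
ΔU = nCvΔT = 0.260×20.8×(438−708) = -1450 J.
Q = 0 for an adiabatic process, so W = −ΔU = 1450 J.
Net over both steps: W = -595 J, Q = -1020 J, ΔU = -429 J.

-595 J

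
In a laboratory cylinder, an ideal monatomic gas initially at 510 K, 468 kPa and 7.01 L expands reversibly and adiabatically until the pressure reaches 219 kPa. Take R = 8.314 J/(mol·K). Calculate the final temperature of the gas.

376 K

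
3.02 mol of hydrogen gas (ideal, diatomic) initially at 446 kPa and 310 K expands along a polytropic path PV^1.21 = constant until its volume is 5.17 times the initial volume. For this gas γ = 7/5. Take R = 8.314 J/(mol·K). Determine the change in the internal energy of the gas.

-5680 J

V₁ = nRT₁/P₁ = 3.02×8.314×310/446 = 17.5 L.
Polytropic n=1.21: T₂ = T₁(V₁/V₂)^(n−1) = 310×(0.193)^0.21 = 220 K; P₂ = P₁(V₁/V₂)^n = 61.1 kPa.
For an ideal gas ΔU = nCvΔT with Cv = (5/2)R = 20.8 J/(mol·K).
ΔU = 3.02×20.8×(220−310) = -5680 J.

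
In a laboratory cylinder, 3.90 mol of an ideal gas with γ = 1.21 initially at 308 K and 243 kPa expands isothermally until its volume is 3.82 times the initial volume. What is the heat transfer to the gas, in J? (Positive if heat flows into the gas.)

V₁ = nRT₁/P₁ = 3.90×8.314×308/243 = 41.1 L.
Isothermal: T stays 308 K; PV = const ⇒ V₂ = 157 L, P₂ = 63.6 kPa.
ΔU = 0 (ideal gas, T constant).
W = nRT ln(V₂/V₁) = 3.90×8.314×308×ln(3.82) = 13400 J.
Q = ΔU + W = 13400 J.

13400 J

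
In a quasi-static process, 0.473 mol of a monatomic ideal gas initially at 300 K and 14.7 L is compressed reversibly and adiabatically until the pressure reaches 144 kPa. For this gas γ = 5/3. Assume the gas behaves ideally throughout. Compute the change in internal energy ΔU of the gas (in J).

466 J

P₁ = nRT₁/V₁ = 0.473×8.314×300/14.7 = 80.3 kPa.
Adiabatic: T₂/T₁ = (P₂/P₁)^((γ−1)/γ) ⇒ T₂ = 300×(1.79)^0.400 = 379 K; V₂ = 10.4 L.
For an ideal gas ΔU = nCvΔT with Cv = (3/2)R = 12.5 J/(mol·K).
ΔU = 0.473×12.5×(379−300) = 466 J.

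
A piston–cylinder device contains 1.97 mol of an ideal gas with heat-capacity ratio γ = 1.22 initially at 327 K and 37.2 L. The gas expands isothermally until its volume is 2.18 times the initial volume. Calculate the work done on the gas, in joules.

-4170 J

P₁ = nRT₁/V₁ = 1.97×8.314×327/37.2 = 144 kPa.
Isothermal: T stays 327 K; PV = const ⇒ V₂ = 81.1 L, P₂ = 66.0 kPa.
W = nRT ln(V₂/V₁) = 1.97×8.314×327×ln(2.18) = 4170 J.
Work done on the gas = −W_by = -4170 J.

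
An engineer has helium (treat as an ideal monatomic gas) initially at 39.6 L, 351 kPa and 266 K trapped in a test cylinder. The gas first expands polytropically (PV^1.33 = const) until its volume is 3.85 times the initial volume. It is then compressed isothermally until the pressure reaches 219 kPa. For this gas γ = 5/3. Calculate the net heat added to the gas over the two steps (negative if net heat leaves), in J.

n = P₁V₁/(RT₁) = 351×39.6/(8.314×266) = 6.29 mol.
Step 1 — Polytropic n=1.33: T₂ = T₁(V₁/V₂)^(n−1) = 266×(0.260)^0.33 = 170 K; P₂ = P₁(V₁/V₂)^n = 58.4 kPa.
W = (P₁V₁−P₂V₂)/(n−1) = (351×39.6−58.4×152)/0.33 = 15100 J.
ΔU = nCvΔT = 6.29×12.5×(170−266) = -7490 J.
Q = ΔU + W = 7640 J.
State after step 1: P = 58.4 kPa, V = 152 L, T = 170 K.
Step 2 — Isothermal: T stays 170 K; PV = const ⇒ V₂ = 40.7 L, P₂ = 219 kPa.
ΔU = 0 (ideal gas, T constant).
W = nRT ln(V₂/V₁) = 6.29×8.314×170×ln(0.267) = -11800 J.
Q = ΔU + W = -11800 J.
Net over both steps: W = 3350 J, Q = -4130 J, ΔU = -7490 J.

-4130 J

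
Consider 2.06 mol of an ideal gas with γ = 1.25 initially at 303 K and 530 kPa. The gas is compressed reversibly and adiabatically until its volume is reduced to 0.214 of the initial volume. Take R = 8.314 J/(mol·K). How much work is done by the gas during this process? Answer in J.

-9760 J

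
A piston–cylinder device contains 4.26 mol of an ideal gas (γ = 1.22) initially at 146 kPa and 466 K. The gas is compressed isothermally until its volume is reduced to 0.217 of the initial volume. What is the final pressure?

673 kPa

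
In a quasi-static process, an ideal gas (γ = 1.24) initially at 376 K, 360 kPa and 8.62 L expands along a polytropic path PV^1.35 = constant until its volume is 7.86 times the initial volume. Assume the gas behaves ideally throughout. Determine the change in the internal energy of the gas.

n = P₁V₁/(RT₁) = 360×8.62/(8.314×376) = 0.993 mol.
Polytropic n=1.35: T₂ = T₁(V₁/V₂)^(n−1) = 376×(0.127)^0.35 = 183 K; P₂ = P₁(V₁/V₂)^n = 22.3 kPa.
For an ideal gas ΔU = nCvΔT with Cv = R/(γ−1) = 34.6 J/(mol·K).
ΔU = 0.993×34.6×(183−376) = -6650 J.

-6650 J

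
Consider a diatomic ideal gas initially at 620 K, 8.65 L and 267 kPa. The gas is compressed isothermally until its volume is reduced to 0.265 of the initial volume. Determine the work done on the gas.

n = P₁V₁/(RT₁) = 267×8.65/(8.314×620) = 0.448 mol.
Isothermal: T stays 620 K; PV = const ⇒ V₂ = 2.29 L, P₂ = 1010 kPa.
W = nRT ln(V₂/V₁) = 0.448×8.314×620×ln(0.265) = -3070 J.
Work done on the gas = −W_by = 3070 J.

3070 J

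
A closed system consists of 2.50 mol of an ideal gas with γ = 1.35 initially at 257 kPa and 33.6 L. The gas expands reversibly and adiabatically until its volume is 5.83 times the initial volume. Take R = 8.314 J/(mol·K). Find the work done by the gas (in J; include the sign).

11400 J

T₁ = P₁V₁/(nR) = 257×33.6/(2.50×8.314) = 415 K.
Adiabatic: TV^(γ−1) = const ⇒ T₂ = 415×(0.172)^0.350 = 224 K; PV^γ = const ⇒ P₂ = 23.8 kPa.
ΔU = nCvΔT = 2.50×23.8×(224−415) = -11400 J.
Q = 0 for an adiabatic process, so W = −ΔU = 11400 J.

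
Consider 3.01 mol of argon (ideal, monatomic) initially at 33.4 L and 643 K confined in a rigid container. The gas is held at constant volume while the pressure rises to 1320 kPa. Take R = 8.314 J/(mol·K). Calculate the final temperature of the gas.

P₁ = nRT₁/V₁ = 3.01×8.314×643/33.4 = 482 kPa.
Isochoric: V stays 33.4 L; P/T = const ⇒ T₂ = 1760 K, P₂ = 1320 kPa.

1760 K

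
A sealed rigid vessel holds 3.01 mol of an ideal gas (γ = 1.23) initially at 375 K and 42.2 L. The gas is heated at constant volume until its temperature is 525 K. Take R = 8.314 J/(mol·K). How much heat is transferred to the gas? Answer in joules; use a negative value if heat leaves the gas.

16300 J

P₁ = nRT₁/V₁ = 3.01×8.314×375/42.2 = 222 kPa.
Isochoric: V stays 42.2 L; P/T = const ⇒ T₂ = 525 K, P₂ = 311 kPa.
W = 0 (no volume change).
ΔU = nCvΔT = 3.01×36.1×(525−375) = 16300 J.
Q = ΔU = 16300 J.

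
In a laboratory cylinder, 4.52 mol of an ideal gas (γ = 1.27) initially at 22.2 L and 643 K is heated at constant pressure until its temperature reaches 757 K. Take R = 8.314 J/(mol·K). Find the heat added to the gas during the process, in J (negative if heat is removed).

20200 J

P₁ = nRT₁/V₁ = 4.52×8.314×643/22.2 = 1090 kPa.
Isobaric: P stays 1090 kPa; V/T = const ⇒ T₂ = 757 K, V₂ = 26.1 L.
W = PΔV = 1090×(26.1−22.2) kPa·L = 4280 J.
ΔU = nCvΔT = 4.52×30.8×(757−643) = 15900 J.
Q = ΔU + W = nCpΔT = 20200 J.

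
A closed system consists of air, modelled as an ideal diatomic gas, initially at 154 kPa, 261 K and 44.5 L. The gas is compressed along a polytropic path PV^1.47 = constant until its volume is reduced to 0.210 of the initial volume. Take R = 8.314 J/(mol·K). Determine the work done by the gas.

-15800 J

n = P₁V₁/(RT₁) = 154×44.5/(8.314×261) = 3.16 mol.
Polytropic n=1.47: T₂ = T₁(V₁/V₂)^(n−1) = 261×(4.76)^0.47 = 543 K; P₂ = P₁(V₁/V₂)^n = 1530 kPa.
W = (P₁V₁−P₂V₂)/(n−1) = (154×44.5−1530×9.34)/0.47 = -15800 J.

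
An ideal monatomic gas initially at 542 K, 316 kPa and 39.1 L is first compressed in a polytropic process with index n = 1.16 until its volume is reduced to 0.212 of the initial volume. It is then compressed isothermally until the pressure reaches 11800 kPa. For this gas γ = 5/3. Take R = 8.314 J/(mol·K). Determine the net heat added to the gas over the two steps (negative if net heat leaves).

n = P₁V₁/(RT₁) = 316×39.1/(8.314×542) = 2.74 mol.
Step 1 — Polytropic n=1.16: T₂ = T₁(V₁/V₂)^(n−1) = 542×(4.72)^0.16 = 695 K; P₂ = P₁(V₁/V₂)^n = 1910 kPa.
W = (P₁V₁−P₂V₂)/(n−1) = (316×39.1−1910×8.29)/0.16 = -21800 J.
ΔU = nCvΔT = 2.74×12.5×(695−542) = 5220 J.
Q = ΔU + W = -16500 J.
State after step 1: P = 1910 kPa, V = 8.29 L, T = 695 K.
Step 2 — Isothermal: T stays 695 K; PV = const ⇒ V₂ = 1.34 L, P₂ = 11800 kPa.
ΔU = 0 (ideal gas, T constant).
W = nRT ln(V₂/V₁) = 2.74×8.314×695×ln(0.162) = -28800 J.
Q = ΔU + W = -28800 J.
Net over both steps: W = -50600 J, Q = -45400 J, ΔU = 5220 J.

-45400 J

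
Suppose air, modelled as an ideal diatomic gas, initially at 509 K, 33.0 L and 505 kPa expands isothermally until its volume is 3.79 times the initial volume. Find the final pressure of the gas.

133 kPa

Isothermal: T stays 509 K; PV = const ⇒ V₂ = 125 L, P₂ = 133 kPa.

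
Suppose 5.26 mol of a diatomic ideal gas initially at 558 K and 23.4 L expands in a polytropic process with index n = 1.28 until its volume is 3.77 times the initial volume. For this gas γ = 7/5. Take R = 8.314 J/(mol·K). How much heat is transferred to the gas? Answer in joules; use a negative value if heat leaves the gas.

8110 J

P₁ = nRT₁/V₁ = 5.26×8.314×558/23.4 = 1040 kPa.
Polytropic n=1.28: T₂ = T₁(V₁/V₂)^(n−1) = 558×(0.265)^0.28 = 385 K; P₂ = P₁(V₁/V₂)^n = 191 kPa.
W = (P₁V₁−P₂V₂)/(n−1) = (1040×23.4−191×88.2)/0.28 = 27000 J.
ΔU = nCvΔT = 5.26×20.8×(385−558) = -18900 J.
Q = ΔU + W = 8110 J.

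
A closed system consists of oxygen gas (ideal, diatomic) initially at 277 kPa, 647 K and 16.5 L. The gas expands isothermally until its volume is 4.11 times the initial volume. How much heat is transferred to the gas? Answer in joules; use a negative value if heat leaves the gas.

n = P₁V₁/(RT₁) = 277×16.5/(8.314×647) = 0.850 mol.
Isothermal: T stays 647 K; PV = const ⇒ V₂ = 67.8 L, P₂ = 67.4 kPa.
ΔU = 0 (ideal gas, T constant).
W = nRT ln(V₂/V₁) = 0.850×8.314×647×ln(4.11) = 6460 J.
Q = ΔU + W = 6460 J.

6460 J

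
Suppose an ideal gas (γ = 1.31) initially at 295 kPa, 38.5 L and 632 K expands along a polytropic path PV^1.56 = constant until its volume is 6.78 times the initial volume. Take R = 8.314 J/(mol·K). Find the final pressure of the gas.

14.9 kPa

Polytropic n=1.56: T₂ = T₁(V₁/V₂)^(n−1) = 632×(0.147)^0.56 = 216 K; P₂ = P₁(V₁/V₂)^n = 14.9 kPa.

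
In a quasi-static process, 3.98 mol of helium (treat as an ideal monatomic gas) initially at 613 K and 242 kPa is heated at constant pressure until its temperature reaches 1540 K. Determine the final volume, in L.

V₁ = nRT₁/P₁ = 3.98×8.314×613/242 = 83.8 L.
Isobaric: P stays 242 kPa; V/T = const ⇒ T₂ = 1540 K, V₂ = 211 L.

211 L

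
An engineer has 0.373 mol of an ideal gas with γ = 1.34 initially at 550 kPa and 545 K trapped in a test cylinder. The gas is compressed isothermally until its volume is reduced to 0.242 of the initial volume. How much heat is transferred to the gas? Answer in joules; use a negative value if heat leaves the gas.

V₁ = nRT₁/P₁ = 0.373×8.314×545/550 = 3.07 L.
Isothermal: T stays 545 K; PV = const ⇒ V₂ = 0.744 L, P₂ = 2270 kPa.
ΔU = 0 (ideal gas, T constant).
W = nRT ln(V₂/V₁) = 0.373×8.314×545×ln(0.242) = -2400 J.
Q = ΔU + W = -2400 J.

-2400 J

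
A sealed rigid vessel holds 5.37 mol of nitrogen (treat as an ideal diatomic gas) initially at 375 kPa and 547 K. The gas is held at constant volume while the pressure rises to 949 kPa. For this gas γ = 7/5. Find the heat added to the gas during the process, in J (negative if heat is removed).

V₁ = nRT₁/P₁ = 5.37×8.314×547/375 = 65.1 L.
Isochoric: V stays 65.1 L; P/T = const ⇒ T₂ = 1380 K, P₂ = 949 kPa.
W = 0 (no volume change).
ΔU = nCvΔT = 5.37×20.8×(1380−547) = 93500 J.
Q = ΔU = 93500 J.

93500 J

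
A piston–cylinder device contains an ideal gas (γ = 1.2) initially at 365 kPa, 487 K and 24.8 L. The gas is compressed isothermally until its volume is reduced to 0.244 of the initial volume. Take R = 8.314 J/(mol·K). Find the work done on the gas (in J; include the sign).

n = P₁V₁/(RT₁) = 365×24.8/(8.314×487) = 2.24 mol.
Isothermal: T stays 487 K; PV = const ⇒ V₂ = 6.05 L, P₂ = 1500 kPa.
W = nRT ln(V₂/V₁) = 2.24×8.314×487×ln(0.244) = -12800 J.
Work done on the gas = −W_by = 12800 J.

12800 J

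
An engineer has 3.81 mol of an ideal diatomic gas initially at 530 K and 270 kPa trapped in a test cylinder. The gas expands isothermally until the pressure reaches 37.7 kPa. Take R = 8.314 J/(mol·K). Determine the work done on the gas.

V₁ = nRT₁/P₁ = 3.81×8.314×530/270 = 62.2 L.
Isothermal: T stays 530 K; PV = const ⇒ V₂ = 445 L, P₂ = 37.7 kPa.
W = nRT ln(V₂/V₁) = 3.81×8.314×530×ln(7.16) = 33100 J.
Work done on the gas = −W_by = -33100 J.

-33100 J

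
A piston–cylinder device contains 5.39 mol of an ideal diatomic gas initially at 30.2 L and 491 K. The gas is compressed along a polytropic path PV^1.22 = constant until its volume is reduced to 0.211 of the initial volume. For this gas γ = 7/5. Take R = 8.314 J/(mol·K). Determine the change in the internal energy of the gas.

22500 J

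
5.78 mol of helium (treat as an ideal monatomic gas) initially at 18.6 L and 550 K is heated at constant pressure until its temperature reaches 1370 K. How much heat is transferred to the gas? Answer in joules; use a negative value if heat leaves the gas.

98500 J

P₁ = nRT₁/V₁ = 5.78×8.314×550/18.6 = 1420 kPa.
Isobaric: P stays 1420 kPa; V/T = const ⇒ T₂ = 1370 K, V₂ = 46.3 L.
W = PΔV = 1420×(46.3−18.6) kPa·L = 39400 J.
ΔU = nCvΔT = 5.78×12.5×(1370−550) = 59100 J.
Q = ΔU + W = nCpΔT = 98500 J.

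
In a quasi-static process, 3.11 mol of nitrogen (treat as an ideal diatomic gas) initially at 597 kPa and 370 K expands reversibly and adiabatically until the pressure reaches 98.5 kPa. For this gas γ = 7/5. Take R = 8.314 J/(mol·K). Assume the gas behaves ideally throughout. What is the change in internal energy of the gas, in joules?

-9620 J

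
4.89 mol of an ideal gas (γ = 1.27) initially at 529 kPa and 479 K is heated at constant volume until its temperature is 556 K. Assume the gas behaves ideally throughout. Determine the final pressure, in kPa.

614 kPa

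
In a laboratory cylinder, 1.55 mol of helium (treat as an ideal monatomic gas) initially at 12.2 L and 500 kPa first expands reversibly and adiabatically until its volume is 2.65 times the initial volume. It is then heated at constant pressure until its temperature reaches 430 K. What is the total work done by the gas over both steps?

6730 J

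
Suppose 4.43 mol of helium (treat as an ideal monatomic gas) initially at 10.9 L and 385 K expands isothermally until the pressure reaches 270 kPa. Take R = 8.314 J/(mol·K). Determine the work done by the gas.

P₁ = nRT₁/V₁ = 4.43×8.314×385/10.9 = 1300 kPa.
Isothermal: T stays 385 K; PV = const ⇒ V₂ = 52.5 L, P₂ = 270 kPa.
W = nRT ln(V₂/V₁) = 4.43×8.314×385×ln(4.82) = 22300 J.

22300 J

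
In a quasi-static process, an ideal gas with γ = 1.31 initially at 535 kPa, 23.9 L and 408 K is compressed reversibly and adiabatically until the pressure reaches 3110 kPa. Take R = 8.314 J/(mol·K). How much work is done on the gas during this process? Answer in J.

21300 J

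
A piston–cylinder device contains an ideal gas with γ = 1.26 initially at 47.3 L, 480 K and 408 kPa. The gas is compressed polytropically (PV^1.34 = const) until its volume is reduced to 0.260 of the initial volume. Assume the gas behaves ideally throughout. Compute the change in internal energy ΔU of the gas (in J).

n = P₁V₁/(RT₁) = 408×47.3/(8.314×480) = 4.84 mol.
Polytropic n=1.34: T₂ = T₁(V₁/V₂)^(n−1) = 480×(3.85)^0.34 = 759 K; P₂ = P₁(V₁/V₂)^n = 2480 kPa.
For an ideal gas ΔU = nCvΔT with Cv = R/(γ−1) = 32.0 J/(mol·K).
ΔU = 4.84×32.0×(759−480) = 43100 J.

43100 J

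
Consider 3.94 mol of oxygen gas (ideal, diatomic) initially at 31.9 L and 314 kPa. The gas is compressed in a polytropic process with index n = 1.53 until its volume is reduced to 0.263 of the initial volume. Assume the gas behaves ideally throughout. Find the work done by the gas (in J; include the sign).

-19500 J

T₁ = P₁V₁/(nR) = 314×31.9/(3.94×8.314) = 306 K.
Polytropic n=1.53: T₂ = T₁(V₁/V₂)^(n−1) = 306×(3.80)^0.53 = 621 K; P₂ = P₁(V₁/V₂)^n = 2420 kPa.
W = (P₁V₁−P₂V₂)/(n−1) = (314×31.9−2420×8.39)/0.53 = -19500 J.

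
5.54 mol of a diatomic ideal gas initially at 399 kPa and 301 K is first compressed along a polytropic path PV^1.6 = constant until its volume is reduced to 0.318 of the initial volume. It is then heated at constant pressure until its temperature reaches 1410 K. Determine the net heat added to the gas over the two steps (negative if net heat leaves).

142000 J

V₁ = nRT₁/P₁ = 5.54×8.314×301/399 = 34.7 L.
Step 1 — Polytropic n=1.6: T₂ = T₁(V₁/V₂)^(n−1) = 301×(3.14)^0.60 = 599 K; P₂ = P₁(V₁/V₂)^n = 2500 kPa.
W = (P₁V₁−P₂V₂)/(n−1) = (399×34.7−2500×11.0)/0.60 = -22800 J.
ΔU = nCvΔT = 5.54×20.8×(599−301) = 34300 J.
Q = ΔU + W = 11400 J.
State after step 1: P = 2500 kPa, V = 11.0 L, T = 599 K.
Step 2 — Isobaric: P stays 2500 kPa; V/T = const ⇒ T₂ = 1410 K, V₂ = 26.0 L.
W = PΔV = 2500×(26.0−11.0) kPa·L = 37400 J.
ΔU = nCvΔT = 5.54×20.8×(1410−599) = 93400 J.
Q = ΔU + W = nCpΔT = 131000 J.
Net over both steps: W = 14500 J, Q = 142000 J, ΔU = 128000 J.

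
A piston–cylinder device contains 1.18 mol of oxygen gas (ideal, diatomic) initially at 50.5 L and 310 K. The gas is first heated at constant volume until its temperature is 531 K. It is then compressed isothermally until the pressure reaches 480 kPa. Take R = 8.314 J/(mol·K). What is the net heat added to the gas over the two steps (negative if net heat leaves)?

P₁ = nRT₁/V₁ = 1.18×8.314×310/50.5 = 60.2 kPa.
Step 1 — Isochoric: V stays 50.5 L; P/T = const ⇒ T₂ = 531 K, P₂ = 103 kPa.
W = 0 (no volume change).
ΔU = nCvΔT = 1.18×20.8×(531−310) = 5420 J.
Q = ΔU = 5420 J.
State after step 1: P = 103 kPa, V = 50.5 L, T = 531 K.
Step 2 — Isothermal: T stays 531 K; PV = const ⇒ V₂ = 10.9 L, P₂ = 480 kPa.
ΔU = 0 (ideal gas, T constant).
W = nRT ln(V₂/V₁) = 1.18×8.314×531×ln(0.215) = -8010 J.
Q = ΔU + W = -8010 J.
Net over both steps: W = -8010 J, Q = -2590 J, ΔU = 5420 J.

-2590 J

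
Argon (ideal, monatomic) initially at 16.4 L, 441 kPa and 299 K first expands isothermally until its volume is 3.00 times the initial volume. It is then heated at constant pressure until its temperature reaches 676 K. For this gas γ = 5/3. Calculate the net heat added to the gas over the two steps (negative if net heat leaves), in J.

n = P₁V₁/(RT₁) = 441×16.4/(8.314×299) = 2.91 mol.
Step 1 — Isothermal: T stays 299 K; PV = const ⇒ V₂ = 49.2 L, P₂ = 147 kPa.
ΔU = 0 (ideal gas, T constant).
W = nRT ln(V₂/V₁) = 2.91×8.314×299×ln(3.00) = 7950 J.
Q = ΔU + W = 7950 J.
State after step 1: P = 147 kPa, V = 49.2 L, T = 299 K.
Step 2 — Isobaric: P stays 147 kPa; V/T = const ⇒ T₂ = 676 K, V₂ = 111 L.
W = PΔV = 147×(111−49.2) kPa·L = 9120 J.
ΔU = nCvΔT = 2.91×12.5×(676−299) = 13700 J.
Q = ΔU + W = nCpΔT = 22800 J.
Net over both steps: W = 17100 J, Q = 30700 J, ΔU = 13700 J.

30700 J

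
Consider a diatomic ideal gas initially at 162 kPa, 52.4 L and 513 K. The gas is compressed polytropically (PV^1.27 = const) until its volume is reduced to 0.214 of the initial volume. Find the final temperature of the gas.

Polytropic n=1.27: T₂ = T₁(V₁/V₂)^(n−1) = 513×(4.67)^0.27 = 778 K; P₂ = P₁(V₁/V₂)^n = 1150 kPa.

778 K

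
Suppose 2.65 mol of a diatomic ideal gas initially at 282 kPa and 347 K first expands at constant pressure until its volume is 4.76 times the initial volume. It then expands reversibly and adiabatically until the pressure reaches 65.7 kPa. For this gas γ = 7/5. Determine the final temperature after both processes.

1090 K

V₁ = nRT₁/P₁ = 2.65×8.314×347/282 = 27.1 L.
Step 1 — Isobaric: P stays 282 kPa; V/T = const ⇒ T₂ = 1650 K, V₂ = 129 L.
W = PΔV = 282×(129−27.1) kPa·L = 28700 J.
ΔU = nCvΔT = 2.65×20.8×(1650−347) = 71900 J.
Q = ΔU + W = nCpΔT = 101000 J.
State after step 1: P = 282 kPa, V = 129 L, T = 1650 K.
Step 2 — Adiabatic: T₂/T₁ = (P₂/P₁)^((γ−1)/γ) ⇒ T₂ = 1650×(0.233)^0.286 = 1090 K; V₂ = 365 L.
ΔU = nCvΔT = 2.65×20.8×(1090−1650) = -31000 J.
Q = 0 for an adiabatic process, so W = −ΔU = 31000 J.
Net over both steps: W = 59700 J, Q = 101000 J, ΔU = 40900 J.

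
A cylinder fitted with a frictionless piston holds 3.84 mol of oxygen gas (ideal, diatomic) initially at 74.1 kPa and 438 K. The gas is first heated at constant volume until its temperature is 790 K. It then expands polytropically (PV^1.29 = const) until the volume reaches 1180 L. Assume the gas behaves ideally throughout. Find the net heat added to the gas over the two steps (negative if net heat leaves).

38000 J

V₁ = nRT₁/P₁ = 3.84×8.314×438/74.1 = 189 L.
Step 1 — Isochoric: V stays 189 L; P/T = const ⇒ T₂ = 790 K, P₂ = 134 kPa.
W = 0 (no volume change).
ΔU = nCvΔT = 3.84×20.8×(790−438) = 28100 J.
Q = ΔU = 28100 J.
State after step 1: P = 134 kPa, V = 189 L, T = 790 K.
Step 2 — Polytropic n=1.29: T₂ = T₁(V₁/V₂)^(n−1) = 790×(0.160)^0.29 = 464 K; P₂ = P₁(V₁/V₂)^n = 12.6 kPa.
W = (P₁V₁−P₂V₂)/(n−1) = (134×189−12.6×1180)/0.29 = 35900 J.
ΔU = nCvΔT = 3.84×20.8×(464−790) = -26000 J.
Q = ΔU + W = 9860 J.
Net over both steps: W = 35900 J, Q = 38000 J, ΔU = 2100 J.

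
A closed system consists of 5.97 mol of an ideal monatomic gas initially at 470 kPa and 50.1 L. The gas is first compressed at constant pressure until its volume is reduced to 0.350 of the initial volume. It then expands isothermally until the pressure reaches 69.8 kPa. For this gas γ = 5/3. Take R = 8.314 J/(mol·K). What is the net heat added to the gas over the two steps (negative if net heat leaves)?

-22500 J

T₁ = P₁V₁/(nR) = 470×50.1/(5.97×8.314) = 474 K.
Step 1 — Isobaric: P stays 470 kPa; V/T = const ⇒ T₂ = 166 K, V₂ = 17.5 L.
W = PΔV = 470×(17.5−50.1) kPa·L = -15300 J.
ΔU = nCvΔT = 5.97×12.5×(166−474) = -23000 J.
Q = ΔU + W = nCpΔT = -38300 J.
State after step 1: P = 470 kPa, V = 17.5 L, T = 166 K.
Step 2 — Isothermal: T stays 166 K; PV = const ⇒ V₂ = 118 L, P₂ = 69.8 kPa.
ΔU = 0 (ideal gas, T constant).
W = nRT ln(V₂/V₁) = 5.97×8.314×166×ln(6.73) = 15700 J.
Q = ΔU + W = 15700 J.
Net over both steps: W = 412 J, Q = -22500 J, ΔU = -23000 J.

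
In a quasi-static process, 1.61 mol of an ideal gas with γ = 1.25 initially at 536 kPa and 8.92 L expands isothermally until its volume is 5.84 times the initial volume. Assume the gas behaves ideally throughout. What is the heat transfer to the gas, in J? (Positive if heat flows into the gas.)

8440 J

T₁ = P₁V₁/(nR) = 536×8.92/(1.61×8.314) = 357 K.
Isothermal: T stays 357 K; PV = const ⇒ V₂ = 52.1 L, P₂ = 91.8 kPa.
ΔU = 0 (ideal gas, T constant).
W = nRT ln(V₂/V₁) = 1.61×8.314×357×ln(5.84) = 8440 J.
Q = ΔU + W = 8440 J.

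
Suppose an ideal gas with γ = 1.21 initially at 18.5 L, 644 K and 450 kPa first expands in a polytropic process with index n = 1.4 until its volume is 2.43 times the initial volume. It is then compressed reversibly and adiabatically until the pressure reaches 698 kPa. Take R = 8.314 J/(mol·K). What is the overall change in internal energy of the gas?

n = P₁V₁/(RT₁) = 450×18.5/(8.314×644) = 1.55 mol.
Step 1 — Polytropic n=1.4: T₂ = T₁(V₁/V₂)^(n−1) = 644×(0.412)^0.40 = 451 K; P₂ = P₁(V₁/V₂)^n = 130 kPa.
W = (P₁V₁−P₂V₂)/(n−1) = (450×18.5−130×45.0)/0.40 = 6220 J.
ΔU = nCvΔT = 1.55×39.6×(451−644) = -11900 J.
Q = ΔU + W = -5630 J.
State after step 1: P = 130 kPa, V = 45.0 L, T = 451 K.
Step 2 — Adiabatic: T₂/T₁ = (P₂/P₁)^((γ−1)/γ) ⇒ T₂ = 451×(5.38)^0.174 = 605 K; V₂ = 11.2 L.
ΔU = nCvΔT = 1.55×39.6×(605−451) = 9420 J.
Q = 0 for an adiabatic process, so W = −ΔU = -9420 J.
Net over both steps: W = -3200 J, Q = -5630 J, ΔU = -2430 J.

-2430 J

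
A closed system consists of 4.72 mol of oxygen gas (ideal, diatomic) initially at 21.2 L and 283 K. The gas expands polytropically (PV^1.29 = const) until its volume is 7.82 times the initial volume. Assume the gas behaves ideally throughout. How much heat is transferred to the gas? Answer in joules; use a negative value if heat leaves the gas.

P₁ = nRT₁/V₁ = 4.72×8.314×283/21.2 = 524 kPa.
Polytropic n=1.29: T₂ = T₁(V₁/V₂)^(n−1) = 283×(0.128)^0.29 = 156 K; P₂ = P₁(V₁/V₂)^n = 36.9 kPa.
W = (P₁V₁−P₂V₂)/(n−1) = (524×21.2−36.9×166)/0.29 = 17200 J.
ΔU = nCvΔT = 4.72×20.8×(156−283) = -12500 J.
Q = ΔU + W = 4730 J.

4730 J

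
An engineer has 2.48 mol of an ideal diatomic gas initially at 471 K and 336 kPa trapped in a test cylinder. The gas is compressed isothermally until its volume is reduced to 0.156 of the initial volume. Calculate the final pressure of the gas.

V₁ = nRT₁/P₁ = 2.48×8.314×471/336 = 28.9 L.
Isothermal: T stays 471 K; PV = const ⇒ V₂ = 4.51 L, P₂ = 2150 kPa.

2150 kPa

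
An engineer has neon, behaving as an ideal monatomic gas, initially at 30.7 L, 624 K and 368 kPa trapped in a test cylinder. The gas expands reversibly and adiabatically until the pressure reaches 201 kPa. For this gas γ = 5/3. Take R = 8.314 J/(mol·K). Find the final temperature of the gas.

Adiabatic: T₂/T₁ = (P₂/P₁)^((γ−1)/γ) ⇒ T₂ = 624×(0.546)^0.400 = 490 K; V₂ = 44.1 L.

490 K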